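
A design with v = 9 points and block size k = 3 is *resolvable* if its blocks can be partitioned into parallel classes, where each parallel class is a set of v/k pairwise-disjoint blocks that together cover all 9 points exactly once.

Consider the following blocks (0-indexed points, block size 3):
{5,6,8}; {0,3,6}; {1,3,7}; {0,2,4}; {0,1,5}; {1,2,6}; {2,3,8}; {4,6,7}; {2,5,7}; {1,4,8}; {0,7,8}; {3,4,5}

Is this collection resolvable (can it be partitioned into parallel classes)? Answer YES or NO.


v = 9, block size k = 3, number of blocks = 12.
For resolvability, blocks must partition into parallel classes of size v/k = 3.
Total blocks must therefore be a multiple of 3: 12 = 3·4 + 0 ⇒ divisible ✓.
Greedy packing gives 4 candidate class(es). Each should be a full parallel class (size 3, covers all 9 points).
  Class 1 (3 blocks): {5,6,8}; {1,3,7}; {0,2,4}. Points covered: [0, 1, 2, 3, 4, 5, 6, 7, 8].
  Class 2 (3 blocks): {0,3,6}; {2,5,7}; {1,4,8}. Points covered: [0, 1, 2, 3, 4, 5, 6, 7, 8].
  Class 3 (3 blocks): {0,1,5}; {2,3,8}; {4,6,7}. Points covered: [0, 1, 2, 3, 4, 5, 6, 7, 8].
  Class 4 (3 blocks): {1,2,6}; {0,7,8}; {3,4,5}. Points covered: [0, 1, 2, 3, 4, 5, 6, 7, 8].
All classes full (size 3)? YES. All classes cover every point? YES.
Resolvable? YES.

YES


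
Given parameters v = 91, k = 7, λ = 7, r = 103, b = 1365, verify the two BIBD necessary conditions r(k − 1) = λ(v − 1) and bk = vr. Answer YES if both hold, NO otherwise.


Condition (i): r(k − 1) = 103·6 = 618; λ(v − 1) = 7·90 = 630. Match? NO.
Condition (ii): bk = 1365·7 = 9555; vr = 91·103 = 9373. Match? NO.
Both conditions hold? NO.

NO


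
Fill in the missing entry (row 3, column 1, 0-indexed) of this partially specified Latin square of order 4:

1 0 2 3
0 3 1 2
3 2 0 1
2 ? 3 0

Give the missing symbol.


Row 3 contains symbols [0, 2, 3] — missing [1].
Column 1 contains symbols [0, 2, 3] — missing [1].
The missing symbol must appear in both missing sets; intersection = [1].
Therefore the hidden value is 1.

Missing value = 1.


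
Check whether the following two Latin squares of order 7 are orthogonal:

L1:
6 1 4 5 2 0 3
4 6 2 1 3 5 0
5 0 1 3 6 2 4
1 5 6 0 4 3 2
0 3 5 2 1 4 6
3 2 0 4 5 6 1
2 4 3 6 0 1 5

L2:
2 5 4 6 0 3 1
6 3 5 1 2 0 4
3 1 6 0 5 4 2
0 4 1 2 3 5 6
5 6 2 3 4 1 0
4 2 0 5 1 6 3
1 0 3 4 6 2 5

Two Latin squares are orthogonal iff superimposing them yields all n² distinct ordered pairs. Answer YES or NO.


Form the n² = 49 superimposed pairs (L1[i][j], L2[i][j]), row by row (rows and columns indexed from 0):
row 0: (6,2) (1,5) (4,4) (5,6) (2,0) (0,3) (3,1)
row 1: (4,6) (6,3) (2,5) (1,1) (3,2) (5,0) (0,4)
row 2: (5,3) (0,1) (1,6) (3,0) (6,5) (2,4) (4,2)
row 3: (1,0) (5,4) (6,1) (0,2) (4,3) (3,5) (2,6)
row 4: (0,5) (3,6) (5,2) (2,3) (1,4) (4,1) (6,0)
row 5: (3,4) (2,2) (0,0) (4,5) (5,1) (6,6) (1,3)
row 6: (2,1) (4,0) (3,3) (6,4) (0,6) (1,2) (5,5)
Orthogonality requires all 49 pairs distinct.
Check by first coordinate: for each symbol s of L1, list the L2 entries in the n cells where L1 = s; they must all differ.
  L1 = 0: L2 entries (in reading order) 3, 4, 1, 2, 5, 0, 6 — all 7 distinct ✓
  L1 = 1: L2 entries (in reading order) 5, 1, 6, 0, 4, 3, 2 — all 7 distinct ✓
  L1 = 2: L2 entries (in reading order) 0, 5, 4, 6, 3, 2, 1 — all 7 distinct ✓
  L1 = 3: L2 entries (in reading order) 1, 2, 0, 5, 6, 4, 3 — all 7 distinct ✓
  L1 = 4: L2 entries (in reading order) 4, 6, 2, 3, 1, 5, 0 — all 7 distinct ✓
  L1 = 5: L2 entries (in reading order) 6, 0, 3, 4, 2, 1, 5 — all 7 distinct ✓
  L1 = 6: L2 entries (in reading order) 2, 3, 5, 1, 0, 6, 4 — all 7 distinct ✓
Every symbol of L1 meets every symbol of L2 exactly once, so all 49 pairs are distinct (49 of 49).
Conclusion: YES.

YES


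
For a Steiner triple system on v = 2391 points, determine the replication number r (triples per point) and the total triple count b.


An STS(v) is a 2-(v, 3, 1) BIBD: block size k = 3, λ = 1.
Replication: r(k − 1) = λ(v − 1) ⇒ r·2 = 2391 − 1 = 2390 ⇒ r = 1195.
Block count: bk = vr ⇒ b·3 = 2391·1195 = 2857245 ⇒ b = 952415.
(Check via b = v(v − 1)/6 = 2391·2390/6 = 5714490/6 = 952415.)

r = 1195, b = 952415.


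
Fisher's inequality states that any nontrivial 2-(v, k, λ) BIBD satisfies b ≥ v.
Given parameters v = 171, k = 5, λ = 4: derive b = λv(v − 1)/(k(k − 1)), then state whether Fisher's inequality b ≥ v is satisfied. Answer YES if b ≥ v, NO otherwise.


b = λv(v − 1)/(k(k − 1)) = 4·171·170/(5·4) = 116280/20 = 5814.
Compare with v = 171: b ≥ v, so Fisher's inequality holds.

YES


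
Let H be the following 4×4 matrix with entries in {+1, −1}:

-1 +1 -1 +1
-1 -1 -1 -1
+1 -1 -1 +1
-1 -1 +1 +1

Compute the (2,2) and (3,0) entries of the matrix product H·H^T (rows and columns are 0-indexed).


Row 0 of H: [-1, 1, -1, 1].
Row 2 of H: [1, -1, -1, 1].
Row 3 of H: [-1, -1, 1, 1].
(H·H^T)[2][2] = Σ_j H[2][j]·H[2][j] = (1)² + (-1)² + (-1)² + (1)² = 1 + 1 + 1 + 1 = 4.
(H·H^T)[3][0] = Σ_j H[3][j]·H[0][j] = (-1)·(-1) + (-1)·(1) + (1)·(-1) + (1)·(1) = 1 + -1 + -1 + 1 = 0.
So rows 3 and 0 are orthogonal; the diagonal entry equals n = 4.

(2,2) entry = 4; (3,0) entry = 0.


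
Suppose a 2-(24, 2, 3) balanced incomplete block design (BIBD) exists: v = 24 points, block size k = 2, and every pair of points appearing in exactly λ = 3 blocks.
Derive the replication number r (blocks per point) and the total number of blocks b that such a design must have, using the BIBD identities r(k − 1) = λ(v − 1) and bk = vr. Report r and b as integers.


Any 2-(v, k, λ) BIBD satisfies two necessary conditions:
  (i)  Each point sits in r blocks, and counting incidences through any fixed point gives r(k − 1) = λ(v − 1), so r = λ(v − 1)/(k − 1).
  (ii) Total incidences bk = vr, so b = vr/k.
Step 1: r = λ(v − 1)/(k − 1) = 3·(24 − 1)/(2 − 1) = 3·23/1 = 69/1 = 69.
Step 2: b = vr/k = 24·69/2 = 1656/2 = 828.
Check integrality: r = 69 ∈ Z ✓, b = 828 ∈ Z ✓.
(These identities are necessary conditions: they determine r and b for any design with these parameters, but do not by themselves prove that one exists.)

r = 69, b = 828.


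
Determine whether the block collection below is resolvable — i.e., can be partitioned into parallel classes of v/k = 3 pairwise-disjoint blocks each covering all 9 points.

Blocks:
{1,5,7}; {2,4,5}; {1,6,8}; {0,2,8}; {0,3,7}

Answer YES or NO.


v = 9, block size k = 3, number of blocks = 5.
For resolvability, blocks must partition into parallel classes of size v/k = 3.
Total blocks must therefore be a multiple of 3: 5 = 3·1 + 2 ⇒ not divisible ✗.
Resolvable? NO.

NO


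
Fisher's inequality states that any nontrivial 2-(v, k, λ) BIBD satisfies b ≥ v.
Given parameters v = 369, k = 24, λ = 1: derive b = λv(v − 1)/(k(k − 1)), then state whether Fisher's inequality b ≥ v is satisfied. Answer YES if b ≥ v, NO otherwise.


b = λv(v − 1)/(k(k − 1)) = 1·369·368/(24·23) = 135792/552 = 246.
Compare with v = 369: b < v, so Fisher's inequality fails.

NO


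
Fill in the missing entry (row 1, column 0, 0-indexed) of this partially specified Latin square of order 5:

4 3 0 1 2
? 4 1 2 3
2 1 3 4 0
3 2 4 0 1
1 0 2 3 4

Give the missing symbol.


Row 1 contains symbols [1, 2, 3, 4] — missing [0].
Column 0 contains symbols [1, 2, 3, 4] — missing [0].
The missing symbol must appear in both missing sets; intersection = [0].
Therefore the hidden value is 0.

Missing value = 0.


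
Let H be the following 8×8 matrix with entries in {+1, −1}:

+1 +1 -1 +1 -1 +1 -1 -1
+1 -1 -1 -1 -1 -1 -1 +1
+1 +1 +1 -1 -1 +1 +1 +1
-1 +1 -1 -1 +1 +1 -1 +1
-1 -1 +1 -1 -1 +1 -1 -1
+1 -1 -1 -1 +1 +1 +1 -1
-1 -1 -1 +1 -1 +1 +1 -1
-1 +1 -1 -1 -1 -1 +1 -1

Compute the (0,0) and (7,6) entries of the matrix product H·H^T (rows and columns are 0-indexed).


Row 0 of H: [1, 1, -1, 1, -1, 1, -1, -1].
Row 6 of H: [-1, -1, -1, 1, -1, 1, 1, -1].
Row 7 of H: [-1, 1, -1, -1, -1, -1, 1, -1].
(H·H^T)[0][0] = Σ_j H[0][j]·H[0][j] = (1)² + (1)² + (-1)² + (1)² + (-1)² + (1)² + (-1)² + (-1)² = 1 + 1 + 1 + 1 + 1 + 1 + 1 + 1 = 8.
(H·H^T)[7][6] = Σ_j H[7][j]·H[6][j] = (-1)·(-1) + (1)·(-1) + (-1)·(-1) + (-1)·(1) + (-1)·(-1) + (-1)·(1) + (1)·(1) + (-1)·(-1) = 1 + -1 + 1 + -1 + 1 + -1 + 1 + 1 = 2.
Rows 7 and 6 are not orthogonal (dot product = 2 ≠ 0), so H is not a Hadamard matrix.

(0,0) entry = 8; (7,6) entry = 2.


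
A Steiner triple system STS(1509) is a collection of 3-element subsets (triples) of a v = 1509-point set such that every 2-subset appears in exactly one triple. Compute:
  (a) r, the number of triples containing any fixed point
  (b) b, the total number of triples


An STS(v) is a 2-(v, 3, 1) BIBD: block size k = 3, λ = 1.
Replication: r(k − 1) = λ(v − 1) ⇒ r·2 = 1509 − 1 = 1508 ⇒ r = 754.
Block count: b = v(v − 1)/6 = 1509·1508/6 = 2275572/6 = 379262.

r = 754, b = 379262.


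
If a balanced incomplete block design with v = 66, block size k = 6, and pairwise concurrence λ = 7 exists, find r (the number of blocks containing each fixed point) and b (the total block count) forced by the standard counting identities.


Any 2-(v, k, λ) BIBD satisfies two necessary conditions:
  (i)  Each point sits in r blocks, and counting incidences through any fixed point gives r(k − 1) = λ(v − 1), so r = λ(v − 1)/(k − 1).
  (ii) Total incidences bk = vr, so b = vr/k.
Step 1: r = λ(v − 1)/(k − 1) = 7·(66 − 1)/(6 − 1) = 7·65/5 = 455/5 = 91.
Step 2: b = vr/k = 66·91/6 = 6006/6 = 1001.
Check integrality: r = 91 ∈ Z ✓, b = 1001 ∈ Z ✓.
(These identities are necessary conditions: they determine r and b for any design with these parameters, but do not by themselves prove that one exists.)

r = 91, b = 1001.


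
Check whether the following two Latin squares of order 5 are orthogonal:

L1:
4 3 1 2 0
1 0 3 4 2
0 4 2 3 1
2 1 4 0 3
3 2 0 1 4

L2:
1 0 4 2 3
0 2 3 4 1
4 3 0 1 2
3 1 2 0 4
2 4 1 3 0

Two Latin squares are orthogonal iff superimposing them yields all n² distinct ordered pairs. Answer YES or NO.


Form the n² = 25 superimposed pairs (L1[i][j], L2[i][j]), row by row (rows and columns indexed from 0):
row 0: (4,1) (3,0) (1,4) (2,2) (0,3)
row 1: (1,0) (0,2) (3,3) (4,4) (2,1)
row 2: (0,4) (4,3) (2,0) (3,1) (1,2)
row 3: (2,3) (1,1) (4,2) (0,0) (3,4)
row 4: (3,2) (2,4) (0,1) (1,3) (4,0)
Orthogonality requires all 25 pairs distinct.
Check by first coordinate: for each symbol s of L1, list the L2 entries in the n cells where L1 = s; they must all differ.
  L1 = 0: L2 entries (in reading order) 3, 2, 4, 0, 1 — all 5 distinct ✓
  L1 = 1: L2 entries (in reading order) 4, 0, 2, 1, 3 — all 5 distinct ✓
  L1 = 2: L2 entries (in reading order) 2, 1, 0, 3, 4 — all 5 distinct ✓
  L1 = 3: L2 entries (in reading order) 0, 3, 1, 4, 2 — all 5 distinct ✓
  L1 = 4: L2 entries (in reading order) 1, 4, 3, 2, 0 — all 5 distinct ✓
Every symbol of L1 meets every symbol of L2 exactly once, so all 25 pairs are distinct (25 of 25).
Conclusion: YES.

YES


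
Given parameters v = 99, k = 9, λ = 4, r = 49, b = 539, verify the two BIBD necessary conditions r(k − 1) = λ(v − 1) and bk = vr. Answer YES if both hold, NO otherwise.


Condition (i): r(k − 1) = 49·8 = 392; λ(v − 1) = 4·98 = 392. Match? YES.
Condition (ii): bk = 539·9 = 4851; vr = 99·49 = 4851. Match? YES.
Both conditions hold? YES.

YES


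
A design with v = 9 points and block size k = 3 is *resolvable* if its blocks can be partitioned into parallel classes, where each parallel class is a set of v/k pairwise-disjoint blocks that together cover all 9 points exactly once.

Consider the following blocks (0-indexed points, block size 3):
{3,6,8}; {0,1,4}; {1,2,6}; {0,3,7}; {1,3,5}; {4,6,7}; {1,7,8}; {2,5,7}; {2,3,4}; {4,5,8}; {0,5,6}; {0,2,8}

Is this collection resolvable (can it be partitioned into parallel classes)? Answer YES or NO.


v = 9, block size k = 3, number of blocks = 12.
For resolvability, blocks must partition into parallel classes of size v/k = 3.
Total blocks must therefore be a multiple of 3: 12 = 3·4 + 0 ⇒ divisible ✓.
Greedy packing gives 4 candidate class(es). Each should be a full parallel class (size 3, covers all 9 points).
  Class 1 (3 blocks): {3,6,8}; {0,1,4}; {2,5,7}. Points covered: [0, 1, 2, 3, 4, 5, 6, 7, 8].
  Class 2 (3 blocks): {1,2,6}; {0,3,7}; {4,5,8}. Points covered: [0, 1, 2, 3, 4, 5, 6, 7, 8].
  Class 3 (3 blocks): {1,3,5}; {4,6,7}; {0,2,8}. Points covered: [0, 1, 2, 3, 4, 5, 6, 7, 8].
  Class 4 (3 blocks): {1,7,8}; {2,3,4}; {0,5,6}. Points covered: [0, 1, 2, 3, 4, 5, 6, 7, 8].
All classes full (size 3)? YES. All classes cover every point? YES.
Resolvable? YES.

YES


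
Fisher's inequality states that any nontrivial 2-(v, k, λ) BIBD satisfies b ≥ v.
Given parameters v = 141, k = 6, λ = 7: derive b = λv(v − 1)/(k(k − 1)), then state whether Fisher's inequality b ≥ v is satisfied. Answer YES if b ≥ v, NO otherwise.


b = λv(v − 1)/(k(k − 1)) = 7·141·140/(6·5) = 138180/30 = 4606.
Compare with v = 141: b ≥ v, so Fisher's inequality holds.

YES


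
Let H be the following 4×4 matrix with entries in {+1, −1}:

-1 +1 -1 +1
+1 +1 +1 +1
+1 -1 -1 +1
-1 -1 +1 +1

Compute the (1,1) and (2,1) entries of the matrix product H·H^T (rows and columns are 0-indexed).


Row 1 of H: [1, 1, 1, 1].
Row 2 of H: [1, -1, -1, 1].
(H·H^T)[1][1] = Σ_j H[1][j]·H[1][j] = (1)² + (1)² + (1)² + (1)² = 1 + 1 + 1 + 1 = 4.
(H·H^T)[2][1] = Σ_j H[2][j]·H[1][j] = (1)·(1) + (-1)·(1) + (-1)·(1) + (1)·(1) = 1 + -1 + -1 + 1 = 0.
So rows 2 and 1 are orthogonal; the diagonal entry equals n = 4.

(1,1) entry = 4; (2,1) entry = 0.


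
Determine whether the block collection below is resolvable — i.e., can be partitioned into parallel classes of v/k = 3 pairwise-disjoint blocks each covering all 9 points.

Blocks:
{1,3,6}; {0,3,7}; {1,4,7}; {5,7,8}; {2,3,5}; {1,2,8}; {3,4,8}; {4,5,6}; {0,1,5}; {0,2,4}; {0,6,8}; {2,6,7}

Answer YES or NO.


v = 9, block size k = 3, number of blocks = 12.
For resolvability, blocks must partition into parallel classes of size v/k = 3.
Total blocks must therefore be a multiple of 3: 12 = 3·4 + 0 ⇒ divisible ✓.
Greedy packing gives 4 candidate class(es). Each should be a full parallel class (size 3, covers all 9 points).
  Class 1 (3 blocks): {1,3,6}; {5,7,8}; {0,2,4}. Points covered: [0, 1, 2, 3, 4, 5, 6, 7, 8].
  Class 2 (3 blocks): {0,3,7}; {1,2,8}; {4,5,6}. Points covered: [0, 1, 2, 3, 4, 5, 6, 7, 8].
  Class 3 (3 blocks): {1,4,7}; {2,3,5}; {0,6,8}. Points covered: [0, 1, 2, 3, 4, 5, 6, 7, 8].
  Class 4 (3 blocks): {3,4,8}; {0,1,5}; {2,6,7}. Points covered: [0, 1, 2, 3, 4, 5, 6, 7, 8].
All classes full (size 3)? YES. All classes cover every point? YES.
Resolvable? YES.

YES


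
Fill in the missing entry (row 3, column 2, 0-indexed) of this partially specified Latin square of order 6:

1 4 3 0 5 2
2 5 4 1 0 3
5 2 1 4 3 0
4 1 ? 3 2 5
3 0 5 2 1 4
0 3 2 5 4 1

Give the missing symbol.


Row 3 contains symbols [1, 2, 3, 4, 5] — missing [0].
Column 2 contains symbols [1, 2, 3, 4, 5] — missing [0].
The missing symbol must appear in both missing sets; intersection = [0].
Therefore the hidden value is 0.

Missing value = 0.


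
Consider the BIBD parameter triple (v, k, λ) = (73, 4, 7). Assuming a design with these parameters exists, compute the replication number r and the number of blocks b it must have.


Any 2-(v, k, λ) BIBD satisfies two necessary conditions:
  (i)  Each point sits in r blocks, and counting incidences through any fixed point gives r(k − 1) = λ(v − 1), so r = λ(v − 1)/(k − 1).
  (ii) Total incidences bk = vr, so b = vr/k.
Step 1: r = λ(v − 1)/(k − 1) = 7·(73 − 1)/(4 − 1) = 7·72/3 = 504/3 = 168.
Step 2: b = vr/k = 73·168/4 = 12264/4 = 3066.
Check integrality: r = 168 ∈ Z ✓, b = 3066 ∈ Z ✓.
(These identities are necessary conditions: they determine r and b for any design with these parameters, but do not by themselves prove that one exists.)

r = 168, b = 3066.


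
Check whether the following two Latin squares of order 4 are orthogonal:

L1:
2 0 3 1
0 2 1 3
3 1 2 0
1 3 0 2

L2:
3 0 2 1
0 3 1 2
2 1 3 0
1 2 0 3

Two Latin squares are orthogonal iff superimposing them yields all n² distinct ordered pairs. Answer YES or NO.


Form the n² = 16 superimposed pairs (L1[i][j], L2[i][j]), row by row (rows and columns indexed from 0):
row 0: (2,3) (0,0) (3,2) (1,1)
row 1: (0,0) (2,3) (1,1) (3,2)
row 2: (3,2) (1,1) (2,3) (0,0)
row 3: (1,1) (3,2) (0,0) (2,3)
Orthogonality requires all 16 pairs distinct.
But the pair (0,0) repeats: cell (0,1) has L1 = 0, L2 = 0, and cell (1,0) has L1 = 0, L2 = 0.
A repeated pair means some other pair never occurs (only 4 distinct pairs out of 16), so the squares are not orthogonal.
Conclusion: NO.

NO


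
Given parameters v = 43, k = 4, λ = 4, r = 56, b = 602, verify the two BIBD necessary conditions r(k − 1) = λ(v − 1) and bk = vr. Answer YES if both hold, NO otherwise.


Condition (i): r(k − 1) = 56·3 = 168; λ(v − 1) = 4·42 = 168. Match? YES.
Condition (ii): bk = 602·4 = 2408; vr = 43·56 = 2408. Match? YES.
Both conditions hold? YES.

YES


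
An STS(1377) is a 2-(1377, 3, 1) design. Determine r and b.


An STS(v) is a 2-(v, 3, 1) BIBD: block size k = 3, λ = 1.
Replication: r(k − 1) = λ(v − 1) ⇒ r·2 = 1377 − 1 = 1376 ⇒ r = 688.
Block count: bk = vr ⇒ b·3 = 1377·688 = 947376 ⇒ b = 315792.
(Check via b = v(v − 1)/6 = 1377·1376/6 = 1894752/6 = 315792.)

r = 688, b = 315792.


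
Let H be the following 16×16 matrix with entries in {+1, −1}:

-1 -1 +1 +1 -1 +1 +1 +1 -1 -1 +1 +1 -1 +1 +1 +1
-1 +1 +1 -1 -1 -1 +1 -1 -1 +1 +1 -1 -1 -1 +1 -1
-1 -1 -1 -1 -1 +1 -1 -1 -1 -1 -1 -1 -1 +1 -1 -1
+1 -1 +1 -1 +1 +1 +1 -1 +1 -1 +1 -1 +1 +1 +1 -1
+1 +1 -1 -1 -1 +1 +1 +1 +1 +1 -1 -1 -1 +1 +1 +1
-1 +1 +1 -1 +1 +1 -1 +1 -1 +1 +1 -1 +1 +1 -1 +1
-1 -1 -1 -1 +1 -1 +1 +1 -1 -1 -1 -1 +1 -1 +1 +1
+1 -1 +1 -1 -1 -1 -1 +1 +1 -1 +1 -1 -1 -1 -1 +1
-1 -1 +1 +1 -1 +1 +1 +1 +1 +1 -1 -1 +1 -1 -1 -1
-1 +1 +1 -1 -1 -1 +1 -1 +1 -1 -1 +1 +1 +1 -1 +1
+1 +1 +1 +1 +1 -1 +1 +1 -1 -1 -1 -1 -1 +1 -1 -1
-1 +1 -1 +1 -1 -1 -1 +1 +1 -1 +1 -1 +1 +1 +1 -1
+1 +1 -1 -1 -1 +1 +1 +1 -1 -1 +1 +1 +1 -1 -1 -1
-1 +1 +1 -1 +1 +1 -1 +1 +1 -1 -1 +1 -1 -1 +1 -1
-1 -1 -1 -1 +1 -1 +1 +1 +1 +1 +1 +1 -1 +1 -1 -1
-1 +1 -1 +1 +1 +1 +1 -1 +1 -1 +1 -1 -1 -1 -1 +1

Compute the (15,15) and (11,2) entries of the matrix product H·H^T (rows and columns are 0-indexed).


Row 2 of H: [-1, -1, -1, -1, -1, 1, -1, -1, -1, -1, -1, -1, -1, 1, -1, -1].
Row 11 of H: [-1, 1, -1, 1, -1, -1, -1, 1, 1, -1, 1, -1, 1, 1, 1, -1].
Row 15 of H: [-1, 1, -1, 1, 1, 1, 1, -1, 1, -1, 1, -1, -1, -1, -1, 1].
(H·H^T)[15][15] = Σ_j H[15][j]·H[15][j] = (-1)² + (1)² + (-1)² + (1)² + (1)² + (1)² + (1)² + (-1)² + (1)² + (-1)² + (1)² + (-1)² + (-1)² + (-1)² + (-1)² + (1)² = 1 + 1 + 1 + 1 + 1 + 1 + 1 + 1 + 1 + 1 + 1 + 1 + 1 + 1 + 1 + 1 = 16.
(H·H^T)[11][2] = Σ_j H[11][j]·H[2][j] = (-1)·(-1) + (1)·(-1) + (-1)·(-1) + (1)·(-1) + (-1)·(-1) + (-1)·(1) + (-1)·(-1) + (1)·(-1) + (1)·(-1) + (-1)·(-1) + (1)·(-1) + (-1)·(-1) + (1)·(-1) + (1)·(1) + (1)·(-1) + (-1)·(-1) = 1 + -1 + 1 + -1 + 1 + -1 + 1 + -1 + -1 + 1 + -1 + 1 + -1 + 1 + -1 + 1 = 0.
So rows 11 and 2 are orthogonal; the diagonal entry equals n = 16.

(15,15) entry = 16; (11,2) entry = 0.


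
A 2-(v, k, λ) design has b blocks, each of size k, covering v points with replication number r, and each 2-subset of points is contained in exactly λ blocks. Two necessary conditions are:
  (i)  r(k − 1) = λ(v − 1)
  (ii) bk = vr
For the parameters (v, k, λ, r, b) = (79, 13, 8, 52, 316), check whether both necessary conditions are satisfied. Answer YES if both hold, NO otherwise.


Condition (i): r(k − 1) = 52·12 = 624; λ(v − 1) = 8·78 = 624. Match? YES.
Condition (ii): bk = 316·13 = 4108; vr = 79·52 = 4108. Match? YES.
Both conditions hold? YES.

YES


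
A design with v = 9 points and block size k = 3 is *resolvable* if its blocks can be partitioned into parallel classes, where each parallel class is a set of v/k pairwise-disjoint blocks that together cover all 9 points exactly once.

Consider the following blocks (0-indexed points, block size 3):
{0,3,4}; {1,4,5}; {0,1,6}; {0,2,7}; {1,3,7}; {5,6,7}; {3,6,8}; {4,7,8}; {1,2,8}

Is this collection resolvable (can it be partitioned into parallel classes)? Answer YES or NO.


v = 9, block size k = 3, number of blocks = 9.
For resolvability, blocks must partition into parallel classes of size v/k = 3.
Total blocks must therefore be a multiple of 3: 9 = 3·3 + 0 ⇒ divisible ✓.
Consider block {0,1,6}. The only other block(s) in the collection disjoint from it are {4,7,8} — just 1 block(s). Any parallel class containing {0,1,6} would need 2 other blocks each disjoint from it, so no parallel class of size 3 can contain {0,1,6}.
Since every block must belong to some parallel class in a resolution, the collection cannot be partitioned into parallel classes.
Resolvable? NO.

NO


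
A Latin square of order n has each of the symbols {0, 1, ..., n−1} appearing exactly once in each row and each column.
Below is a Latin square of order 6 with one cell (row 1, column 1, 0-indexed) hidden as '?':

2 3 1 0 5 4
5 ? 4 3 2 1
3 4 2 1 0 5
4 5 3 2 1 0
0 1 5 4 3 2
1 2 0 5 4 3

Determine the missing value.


Row 1 contains symbols [1, 2, 3, 4, 5] — missing [0].
Column 1 contains symbols [1, 2, 3, 4, 5] — missing [0].
The missing symbol must appear in both missing sets; intersection = [0].
Therefore the hidden value is 0.

Missing value = 0.


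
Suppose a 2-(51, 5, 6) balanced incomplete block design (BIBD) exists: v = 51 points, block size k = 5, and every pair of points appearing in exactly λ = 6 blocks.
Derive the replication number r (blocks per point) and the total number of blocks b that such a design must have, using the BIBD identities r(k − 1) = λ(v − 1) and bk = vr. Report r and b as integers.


Any 2-(v, k, λ) BIBD satisfies two necessary conditions:
  (i)  Each point sits in r blocks, and counting incidences through any fixed point gives r(k − 1) = λ(v − 1), so r = λ(v − 1)/(k − 1).
  (ii) Total incidences bk = vr, so b = vr/k.
Step 1: r = λ(v − 1)/(k − 1) = 6·(51 − 1)/(5 − 1) = 6·50/4 = 300/4 = 75.
Step 2: b = vr/k = 51·75/5 = 3825/5 = 765.
Check integrality: r = 75 ∈ Z ✓, b = 765 ∈ Z ✓.
(These identities are necessary conditions: they determine r and b for any design with these parameters, but do not by themselves prove that one exists.)

r = 75, b = 765.


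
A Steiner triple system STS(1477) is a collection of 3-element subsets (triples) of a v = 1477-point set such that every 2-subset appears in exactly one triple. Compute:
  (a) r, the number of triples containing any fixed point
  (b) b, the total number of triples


An STS(v) is a 2-(v, 3, 1) BIBD: block size k = 3, λ = 1.
Replication: r(k − 1) = λ(v − 1) ⇒ r·2 = 1477 − 1 = 1476 ⇒ r = 738.
Block count: b = v(v − 1)/6 = 1477·1476/6 = 2180052/6 = 363342.
(Check via bk = vr: 363342·3 = 1090026 = 1477·738 = 1090026 ✓.)

r = 738, b = 363342.


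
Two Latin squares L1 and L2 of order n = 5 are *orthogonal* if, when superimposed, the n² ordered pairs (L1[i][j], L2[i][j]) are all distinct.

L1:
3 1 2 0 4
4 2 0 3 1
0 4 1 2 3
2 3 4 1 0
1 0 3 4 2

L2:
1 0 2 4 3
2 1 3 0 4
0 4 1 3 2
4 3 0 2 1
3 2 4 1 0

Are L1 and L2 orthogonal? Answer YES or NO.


Form the n² = 25 superimposed pairs (L1[i][j], L2[i][j]), row by row (rows and columns indexed from 0):
row 0: (3,1) (1,0) (2,2) (0,4) (4,3)
row 1: (4,2) (2,1) (0,3) (3,0) (1,4)
row 2: (0,0) (4,4) (1,1) (2,3) (3,2)
row 3: (2,4) (3,3) (4,0) (1,2) (0,1)
row 4: (1,3) (0,2) (3,4) (4,1) (2,0)
Orthogonality requires all 25 pairs distinct.
Check by first coordinate: for each symbol s of L1, list the L2 entries in the n cells where L1 = s; they must all differ.
  L1 = 0: L2 entries (in reading order) 4, 3, 0, 1, 2 — all 5 distinct ✓
  L1 = 1: L2 entries (in reading order) 0, 4, 1, 2, 3 — all 5 distinct ✓
  L1 = 2: L2 entries (in reading order) 2, 1, 3, 4, 0 — all 5 distinct ✓
  L1 = 3: L2 entries (in reading order) 1, 0, 2, 3, 4 — all 5 distinct ✓
  L1 = 4: L2 entries (in reading order) 3, 2, 4, 0, 1 — all 5 distinct ✓
Every symbol of L1 meets every symbol of L2 exactly once, so all 25 pairs are distinct (25 of 25).
Conclusion: YES.

YES


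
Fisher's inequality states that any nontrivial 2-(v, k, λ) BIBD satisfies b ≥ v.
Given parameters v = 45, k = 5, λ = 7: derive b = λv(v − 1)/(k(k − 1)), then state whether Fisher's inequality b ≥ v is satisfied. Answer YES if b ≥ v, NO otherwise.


b = λv(v − 1)/(k(k − 1)) = 7·45·44/(5·4) = 13860/20 = 693.
Compare with v = 45: b ≥ v, so Fisher's inequality holds.

YES


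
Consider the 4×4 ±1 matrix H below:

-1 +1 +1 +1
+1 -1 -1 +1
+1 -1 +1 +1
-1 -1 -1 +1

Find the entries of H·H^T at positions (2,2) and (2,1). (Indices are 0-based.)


Row 1 of H: [1, -1, -1, 1].
Row 2 of H: [1, -1, 1, 1].
(H·H^T)[2][2] = Σ_j H[2][j]·H[2][j] = (1)² + (-1)² + (1)² + (1)² = 1 + 1 + 1 + 1 = 4.
(H·H^T)[2][1] = Σ_j H[2][j]·H[1][j] = (1)·(1) + (-1)·(-1) + (1)·(-1) + (1)·(1) = 1 + 1 + -1 + 1 = 2.
Rows 2 and 1 are not orthogonal (dot product = 2 ≠ 0), so H is not a Hadamard matrix.

(2,2) entry = 4; (2,1) entry = 2.


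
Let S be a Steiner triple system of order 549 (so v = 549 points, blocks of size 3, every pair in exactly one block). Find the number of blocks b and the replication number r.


An STS(v) is a 2-(v, 3, 1) BIBD: block size k = 3, λ = 1.
Replication: r(k − 1) = λ(v − 1) ⇒ r·2 = 549 − 1 = 548 ⇒ r = 274.
Block count: bk = vr ⇒ b·3 = 549·274 = 150426 ⇒ b = 50142.
(Check via b = v(v − 1)/6 = 549·548/6 = 300852/6 = 50142.)

r = 274, b = 50142.


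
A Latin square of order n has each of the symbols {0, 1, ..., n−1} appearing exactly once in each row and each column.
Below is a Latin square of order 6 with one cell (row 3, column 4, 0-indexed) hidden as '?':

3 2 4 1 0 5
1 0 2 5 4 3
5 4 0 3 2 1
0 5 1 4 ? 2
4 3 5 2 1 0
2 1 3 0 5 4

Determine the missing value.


Row 3 contains symbols [0, 1, 2, 4, 5] — missing [3].
Column 4 contains symbols [0, 1, 2, 4, 5] — missing [3].
The missing symbol must appear in both missing sets; intersection = [3].
Therefore the hidden value is 3.

Missing value = 3.


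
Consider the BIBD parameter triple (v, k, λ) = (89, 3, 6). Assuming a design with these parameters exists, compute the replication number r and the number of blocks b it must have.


Any 2-(v, k, λ) BIBD satisfies two necessary conditions:
  (i)  Each point sits in r blocks, and counting incidences through any fixed point gives r(k − 1) = λ(v − 1), so r = λ(v − 1)/(k − 1).
  (ii) Total incidences bk = vr, so b = vr/k.
Step 1: r = λ(v − 1)/(k − 1) = 6·(89 − 1)/(3 − 1) = 6·88/2 = 528/2 = 264.
Step 2: b = vr/k = 89·264/3 = 23496/3 = 7832.
Check integrality: r = 264 ∈ Z ✓, b = 7832 ∈ Z ✓.
(These identities are necessary conditions: they determine r and b for any design with these parameters, but do not by themselves prove that one exists.)

r = 264, b = 7832.


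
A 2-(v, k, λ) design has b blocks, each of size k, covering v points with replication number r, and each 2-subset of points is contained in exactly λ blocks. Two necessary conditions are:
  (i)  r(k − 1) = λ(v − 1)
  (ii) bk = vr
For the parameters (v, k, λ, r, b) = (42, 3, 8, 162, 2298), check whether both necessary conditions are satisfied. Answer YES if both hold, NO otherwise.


Condition (i): r(k − 1) = 162·2 = 324; λ(v − 1) = 8·41 = 328. Match? NO.
Condition (ii): bk = 2298·3 = 6894; vr = 42·162 = 6804. Match? NO.
Both conditions hold? NO.

NO


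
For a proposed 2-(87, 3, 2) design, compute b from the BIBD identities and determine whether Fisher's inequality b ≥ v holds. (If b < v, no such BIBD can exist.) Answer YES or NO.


r = λ(v − 1)/(k − 1) = 2·86/2 = 86.
b = vr/k = 87·86/3 = 2494.
Fisher's inequality: b ≥ v ⇔ 2494 ≥ 87? YES.

YES


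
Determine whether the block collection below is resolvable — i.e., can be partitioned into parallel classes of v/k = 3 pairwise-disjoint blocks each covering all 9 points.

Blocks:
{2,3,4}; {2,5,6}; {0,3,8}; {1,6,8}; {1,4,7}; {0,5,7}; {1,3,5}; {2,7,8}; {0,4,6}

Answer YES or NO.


v = 9, block size k = 3, number of blocks = 9.
For resolvability, blocks must partition into parallel classes of size v/k = 3.
Total blocks must therefore be a multiple of 3: 9 = 3·3 + 0 ⇒ divisible ✓.
Greedy packing gives 3 candidate class(es). Each should be a full parallel class (size 3, covers all 9 points).
  Class 1 (3 blocks): {2,3,4}; {1,6,8}; {0,5,7}. Points covered: [0, 1, 2, 3, 4, 5, 6, 7, 8].
  Class 2 (3 blocks): {2,5,6}; {0,3,8}; {1,4,7}. Points covered: [0, 1, 2, 3, 4, 5, 6, 7, 8].
  Class 3 (3 blocks): {1,3,5}; {2,7,8}; {0,4,6}. Points covered: [0, 1, 2, 3, 4, 5, 6, 7, 8].
All classes full (size 3)? YES. All classes cover every point? YES.
Resolvable? YES.

YES


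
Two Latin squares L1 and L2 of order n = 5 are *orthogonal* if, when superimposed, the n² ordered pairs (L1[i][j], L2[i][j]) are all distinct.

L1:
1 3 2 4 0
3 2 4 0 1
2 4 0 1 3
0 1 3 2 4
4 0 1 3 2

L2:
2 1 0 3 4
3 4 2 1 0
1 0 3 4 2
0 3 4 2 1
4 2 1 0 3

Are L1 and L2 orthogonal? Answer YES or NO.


Form the n² = 25 superimposed pairs (L1[i][j], L2[i][j]), row by row (rows and columns indexed from 0):
row 0: (1,2) (3,1) (2,0) (4,3) (0,4)
row 1: (3,3) (2,4) (4,2) (0,1) (1,0)
row 2: (2,1) (4,0) (0,3) (1,4) (3,2)
row 3: (0,0) (1,3) (3,4) (2,2) (4,1)
row 4: (4,4) (0,2) (1,1) (3,0) (2,3)
Orthogonality requires all 25 pairs distinct.
Check by first coordinate: for each symbol s of L1, list the L2 entries in the n cells where L1 = s; they must all differ.
  L1 = 0: L2 entries (in reading order) 4, 1, 3, 0, 2 — all 5 distinct ✓
  L1 = 1: L2 entries (in reading order) 2, 0, 4, 3, 1 — all 5 distinct ✓
  L1 = 2: L2 entries (in reading order) 0, 4, 1, 2, 3 — all 5 distinct ✓
  L1 = 3: L2 entries (in reading order) 1, 3, 2, 4, 0 — all 5 distinct ✓
  L1 = 4: L2 entries (in reading order) 3, 2, 0, 1, 4 — all 5 distinct ✓
Every symbol of L1 meets every symbol of L2 exactly once, so all 25 pairs are distinct (25 of 25).
Conclusion: YES.

YES


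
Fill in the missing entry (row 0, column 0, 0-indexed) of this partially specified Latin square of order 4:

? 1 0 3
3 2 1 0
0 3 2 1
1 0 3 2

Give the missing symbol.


Row 0 contains symbols [0, 1, 3] — missing [2].
Column 0 contains symbols [0, 1, 3] — missing [2].
The missing symbol must appear in both missing sets; intersection = [2].
Therefore the hidden value is 2.

Missing value = 2.


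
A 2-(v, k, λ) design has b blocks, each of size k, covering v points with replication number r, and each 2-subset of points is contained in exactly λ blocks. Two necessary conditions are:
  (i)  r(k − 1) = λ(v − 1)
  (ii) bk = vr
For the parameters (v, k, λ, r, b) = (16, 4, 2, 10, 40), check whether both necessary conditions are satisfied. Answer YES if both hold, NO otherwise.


Condition (i): r(k − 1) = 10·3 = 30; λ(v − 1) = 2·15 = 30. Match? YES.
Condition (ii): bk = 40·4 = 160; vr = 16·10 = 160. Match? YES.
Both conditions hold? YES.

YES


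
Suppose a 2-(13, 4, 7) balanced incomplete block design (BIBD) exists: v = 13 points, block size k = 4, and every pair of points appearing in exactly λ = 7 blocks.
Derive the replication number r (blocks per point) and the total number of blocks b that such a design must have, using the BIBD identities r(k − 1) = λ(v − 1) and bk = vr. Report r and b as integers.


Any 2-(v, k, λ) BIBD satisfies two necessary conditions:
  (i)  Each point sits in r blocks, and counting incidences through any fixed point gives r(k − 1) = λ(v − 1), so r = λ(v − 1)/(k − 1).
  (ii) Total incidences bk = vr, so b = vr/k.
Step 1: r = λ(v − 1)/(k − 1) = 7·(13 − 1)/(4 − 1) = 7·12/3 = 84/3 = 28.
Step 2: b = vr/k = 13·28/4 = 364/4 = 91.
Check integrality: r = 28 ∈ Z ✓, b = 91 ∈ Z ✓.
(These identities are necessary conditions: they determine r and b for any design with these parameters, but do not by themselves prove that one exists.)

r = 28, b = 91.


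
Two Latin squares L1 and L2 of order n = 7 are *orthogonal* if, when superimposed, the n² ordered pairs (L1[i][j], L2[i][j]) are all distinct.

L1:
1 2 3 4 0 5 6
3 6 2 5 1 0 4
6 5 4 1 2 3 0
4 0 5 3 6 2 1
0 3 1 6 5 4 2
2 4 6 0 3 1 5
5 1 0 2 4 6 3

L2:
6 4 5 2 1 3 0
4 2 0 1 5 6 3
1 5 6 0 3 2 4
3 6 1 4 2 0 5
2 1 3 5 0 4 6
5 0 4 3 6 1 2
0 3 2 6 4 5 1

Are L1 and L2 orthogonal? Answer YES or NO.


Form the n² = 49 superimposed pairs (L1[i][j], L2[i][j]), row by row (rows and columns indexed from 0):
row 0: (1,6) (2,4) (3,5) (4,2) (0,1) (5,3) (6,0)
row 1: (3,4) (6,2) (2,0) (5,1) (1,5) (0,6) (4,3)
row 2: (6,1) (5,5) (4,6) (1,0) (2,3) (3,2) (0,4)
row 3: (4,3) (0,6) (5,1) (3,4) (6,2) (2,0) (1,5)
row 4: (0,2) (3,1) (1,3) (6,5) (5,0) (4,4) (2,6)
row 5: (2,5) (4,0) (6,4) (0,3) (3,6) (1,1) (5,2)
row 6: (5,0) (1,3) (0,2) (2,6) (4,4) (6,5) (3,1)
Orthogonality requires all 49 pairs distinct.
But the pair (4,3) repeats: cell (1,6) has L1 = 4, L2 = 3, and cell (3,0) has L1 = 4, L2 = 3.
A repeated pair means some other pair never occurs (only 35 distinct pairs out of 49), so the squares are not orthogonal.
Conclusion: NO.

NO


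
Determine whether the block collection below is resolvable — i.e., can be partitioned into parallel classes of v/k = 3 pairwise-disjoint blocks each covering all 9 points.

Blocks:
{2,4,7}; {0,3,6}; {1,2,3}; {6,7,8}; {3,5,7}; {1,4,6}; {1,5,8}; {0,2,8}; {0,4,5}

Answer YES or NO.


v = 9, block size k = 3, number of blocks = 9.
For resolvability, blocks must partition into parallel classes of size v/k = 3.
Total blocks must therefore be a multiple of 3: 9 = 3·3 + 0 ⇒ divisible ✓.
Greedy packing gives 3 candidate class(es). Each should be a full parallel class (size 3, covers all 9 points).
  Class 1 (3 blocks): {2,4,7}; {0,3,6}; {1,5,8}. Points covered: [0, 1, 2, 3, 4, 5, 6, 7, 8].
  Class 2 (3 blocks): {1,2,3}; {6,7,8}; {0,4,5}. Points covered: [0, 1, 2, 3, 4, 5, 6, 7, 8].
  Class 3 (3 blocks): {3,5,7}; {1,4,6}; {0,2,8}. Points covered: [0, 1, 2, 3, 4, 5, 6, 7, 8].
All classes full (size 3)? YES. All classes cover every point? YES.
Resolvable? YES.

YES


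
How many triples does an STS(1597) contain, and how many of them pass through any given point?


An STS(v) is a 2-(v, 3, 1) BIBD: block size k = 3, λ = 1.
Replication: r(k − 1) = λ(v − 1) ⇒ r·2 = 1597 − 1 = 1596 ⇒ r = 798.
Block count: bk = vr ⇒ b·3 = 1597·798 = 1274406 ⇒ b = 424802.
(Check via b = v(v − 1)/6 = 1597·1596/6 = 2548812/6 = 424802.)

r = 798, b = 424802.


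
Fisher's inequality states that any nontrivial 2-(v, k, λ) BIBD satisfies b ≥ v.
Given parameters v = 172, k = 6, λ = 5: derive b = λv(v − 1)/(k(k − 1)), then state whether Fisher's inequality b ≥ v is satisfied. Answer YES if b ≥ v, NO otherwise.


b = λv(v − 1)/(k(k − 1)) = 5·172·171/(6·5) = 147060/30 = 4902.
Compare with v = 172: b ≥ v, so Fisher's inequality holds.

YES


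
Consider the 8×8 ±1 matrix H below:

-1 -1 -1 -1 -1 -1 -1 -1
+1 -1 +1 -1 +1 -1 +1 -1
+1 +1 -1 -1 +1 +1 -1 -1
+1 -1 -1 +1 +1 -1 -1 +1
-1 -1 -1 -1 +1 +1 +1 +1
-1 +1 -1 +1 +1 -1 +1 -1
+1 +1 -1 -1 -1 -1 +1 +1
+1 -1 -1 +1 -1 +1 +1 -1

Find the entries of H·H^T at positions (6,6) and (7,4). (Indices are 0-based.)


Row 4 of H: [-1, -1, -1, -1, 1, 1, 1, 1].
Row 6 of H: [1, 1, -1, -1, -1, -1, 1, 1].
Row 7 of H: [1, -1, -1, 1, -1, 1, 1, -1].
(H·H^T)[6][6] = Σ_j H[6][j]·H[6][j] = (1)² + (1)² + (-1)² + (-1)² + (-1)² + (-1)² + (1)² + (1)² = 1 + 1 + 1 + 1 + 1 + 1 + 1 + 1 = 8.
(H·H^T)[7][4] = Σ_j H[7][j]·H[4][j] = (1)·(-1) + (-1)·(-1) + (-1)·(-1) + (1)·(-1) + (-1)·(1) + (1)·(1) + (1)·(1) + (-1)·(1) = -1 + 1 + 1 + -1 + -1 + 1 + 1 + -1 = 0.
So rows 7 and 4 are orthogonal; the diagonal entry equals n = 8.

(6,6) entry = 8; (7,4) entry = 0.


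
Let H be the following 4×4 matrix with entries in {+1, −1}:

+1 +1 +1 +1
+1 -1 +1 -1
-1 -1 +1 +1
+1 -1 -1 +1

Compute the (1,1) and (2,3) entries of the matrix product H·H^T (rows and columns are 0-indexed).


Row 1 of H: [1, -1, 1, -1].
Row 2 of H: [-1, -1, 1, 1].
Row 3 of H: [1, -1, -1, 1].
(H·H^T)[1][1] = Σ_j H[1][j]·H[1][j] = (1)² + (-1)² + (1)² + (-1)² = 1 + 1 + 1 + 1 = 4.
(H·H^T)[2][3] = Σ_j H[2][j]·H[3][j] = (-1)·(1) + (-1)·(-1) + (1)·(-1) + (1)·(1) = -1 + 1 + -1 + 1 = 0.
So rows 2 and 3 are orthogonal; the diagonal entry equals n = 4.

(1,1) entry = 4; (2,3) entry = 0.


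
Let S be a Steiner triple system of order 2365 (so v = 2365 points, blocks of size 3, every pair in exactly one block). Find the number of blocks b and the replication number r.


An STS(v) is a 2-(v, 3, 1) BIBD: block size k = 3, λ = 1.
Replication: r(k − 1) = λ(v − 1) ⇒ r·2 = 2365 − 1 = 2364 ⇒ r = 1182.
Block count: b = v(v − 1)/6 = 2365·2364/6 = 5590860/6 = 931810.

r = 1182, b = 931810.


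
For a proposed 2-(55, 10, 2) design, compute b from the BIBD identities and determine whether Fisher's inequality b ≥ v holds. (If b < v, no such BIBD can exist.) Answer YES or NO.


r = λ(v − 1)/(k − 1) = 2·54/9 = 12.
b = vr/k = 55·12/10 = 66.
Fisher's inequality: b ≥ v ⇔ 66 ≥ 55? YES.

YES


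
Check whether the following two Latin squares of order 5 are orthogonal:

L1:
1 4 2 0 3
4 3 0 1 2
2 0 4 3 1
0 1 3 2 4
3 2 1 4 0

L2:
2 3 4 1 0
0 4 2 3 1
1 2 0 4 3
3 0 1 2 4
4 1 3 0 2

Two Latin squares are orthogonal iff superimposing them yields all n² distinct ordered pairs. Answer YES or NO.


Form the n² = 25 superimposed pairs (L1[i][j], L2[i][j]), row by row (rows and columns indexed from 0):
row 0: (1,2) (4,3) (2,4) (0,1) (3,0)
row 1: (4,0) (3,4) (0,2) (1,3) (2,1)
row 2: (2,1) (0,2) (4,0) (3,4) (1,3)
row 3: (0,3) (1,0) (3,1) (2,2) (4,4)
row 4: (3,4) (2,1) (1,3) (4,0) (0,2)
Orthogonality requires all 25 pairs distinct.
But the pair (2,1) repeats: cell (1,4) has L1 = 2, L2 = 1, and cell (2,0) has L1 = 2, L2 = 1.
A repeated pair means some other pair never occurs (only 15 distinct pairs out of 25), so the squares are not orthogonal.
Conclusion: NO.

NO


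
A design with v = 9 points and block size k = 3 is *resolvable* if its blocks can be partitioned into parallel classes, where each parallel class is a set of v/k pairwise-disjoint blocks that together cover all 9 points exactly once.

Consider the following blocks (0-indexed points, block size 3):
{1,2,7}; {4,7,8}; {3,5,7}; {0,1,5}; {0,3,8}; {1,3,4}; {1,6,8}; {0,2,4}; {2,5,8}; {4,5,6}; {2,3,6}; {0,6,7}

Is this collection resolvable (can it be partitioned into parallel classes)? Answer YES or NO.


v = 9, block size k = 3, number of blocks = 12.
For resolvability, blocks must partition into parallel classes of size v/k = 3.
Total blocks must therefore be a multiple of 3: 12 = 3·4 + 0 ⇒ divisible ✓.
Greedy packing gives 4 candidate class(es). Each should be a full parallel class (size 3, covers all 9 points).
  Class 1 (3 blocks): {1,2,7}; {0,3,8}; {4,5,6}. Points covered: [0, 1, 2, 3, 4, 5, 6, 7, 8].
  Class 2 (3 blocks): {4,7,8}; {0,1,5}; {2,3,6}. Points covered: [0, 1, 2, 3, 4, 5, 6, 7, 8].
  Class 3 (3 blocks): {3,5,7}; {1,6,8}; {0,2,4}. Points covered: [0, 1, 2, 3, 4, 5, 6, 7, 8].
  Class 4 (3 blocks): {1,3,4}; {2,5,8}; {0,6,7}. Points covered: [0, 1, 2, 3, 4, 5, 6, 7, 8].
All classes full (size 3)? YES. All classes cover every point? YES.
Resolvable? YES.

YES


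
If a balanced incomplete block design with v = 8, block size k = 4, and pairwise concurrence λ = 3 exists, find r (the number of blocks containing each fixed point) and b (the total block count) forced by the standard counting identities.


Any 2-(v, k, λ) BIBD satisfies two necessary conditions:
  (i)  Each point sits in r blocks, and counting incidences through any fixed point gives r(k − 1) = λ(v − 1), so r = λ(v − 1)/(k − 1).
  (ii) Total incidences bk = vr, so b = vr/k.
Step 1: r = λ(v − 1)/(k − 1) = 3·(8 − 1)/(4 − 1) = 3·7/3 = 21/3 = 7.
Step 2: b = vr/k = 8·7/4 = 56/4 = 14.
Check integrality: r = 7 ∈ Z ✓, b = 14 ∈ Z ✓.
(These identities are necessary conditions: they determine r and b for any design with these parameters, but do not by themselves prove that one exists.)

r = 7, b = 14.
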